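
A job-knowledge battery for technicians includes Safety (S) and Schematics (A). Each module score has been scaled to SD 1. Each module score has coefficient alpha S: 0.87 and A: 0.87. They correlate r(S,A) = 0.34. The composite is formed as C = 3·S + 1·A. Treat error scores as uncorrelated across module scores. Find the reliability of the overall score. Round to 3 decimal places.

Var(C) = 3² + 1 + 2·[3·0.34] = 10 + 2.04 = 12.04.
Because errors are independent across components, Cov(Tᵢ,Tⱼ) = Cov(Xᵢ,Xⱼ); the off-diagonal part of the true-score variance is the same as above.
True-score variance = [3²·0.87 + 0.87] + 2.04 = 8.7 + 2.04 = 10.74.
Reliability = 10.74 / 12.04 = 0.892.

0.892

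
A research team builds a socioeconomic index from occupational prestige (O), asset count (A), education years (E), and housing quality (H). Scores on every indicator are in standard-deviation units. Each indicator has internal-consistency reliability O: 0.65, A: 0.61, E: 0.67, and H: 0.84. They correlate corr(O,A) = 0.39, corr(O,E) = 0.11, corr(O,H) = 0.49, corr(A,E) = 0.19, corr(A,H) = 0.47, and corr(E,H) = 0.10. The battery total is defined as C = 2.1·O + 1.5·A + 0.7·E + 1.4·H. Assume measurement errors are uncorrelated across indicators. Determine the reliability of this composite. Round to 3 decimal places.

Var(C) = 2.1² + 1.5² + 0.7² + 1.4² + 2·[3.15·0.39 + 1.47·0.11 + 2.94·0.49 + 1.05·0.19 + 2.1·0.47 + 0.98·0.10] = 9.11 + 8.2306 = 17.3406.
Because errors are independent across components, Cov(Tᵢ,Tⱼ) = Cov(Xᵢ,Xⱼ); the off-diagonal part of the true-score variance is the same as above.
True-score variance = [2.1²·0.65 + 1.5²·0.61 + 0.7²·0.67 + 1.4²·0.84] + 8.2306 = 6.2137 + 8.2306 = 14.4443.
Reliability = 14.4443 / 17.3406 = 0.833.

0.833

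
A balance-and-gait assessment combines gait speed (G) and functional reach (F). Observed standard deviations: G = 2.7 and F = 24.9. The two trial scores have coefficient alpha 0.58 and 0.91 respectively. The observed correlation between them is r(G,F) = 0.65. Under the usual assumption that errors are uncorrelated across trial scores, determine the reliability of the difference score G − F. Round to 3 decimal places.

Var(G−F) = 2.7² + 24.9² − 2·2.7·24.9·0.65 = 627.3 − 87.399 = 539.901.
Under uncorrelated errors the observed covariances equal the true-score covariances, so only the own-variance terms attenuate.
True-score variance = [2.7²·0.58 + 24.9²·0.91] − 87.399 = 568.437 − 87.399 = 481.038.
Reliability = 481.038 / 539.901 = 0.891.

0.891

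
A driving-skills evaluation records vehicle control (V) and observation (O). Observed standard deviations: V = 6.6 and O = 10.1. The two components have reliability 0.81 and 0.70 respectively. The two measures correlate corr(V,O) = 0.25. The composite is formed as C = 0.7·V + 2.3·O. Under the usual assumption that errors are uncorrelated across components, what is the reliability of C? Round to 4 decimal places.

0.7300

Var(C) = 0.7²·6.6² + 2.3²·10.1² + 2·[1.61·6.6·10.1·0.25] = 560.977 + 53.6613 = 614.639.
Under uncorrelated errors the observed covariances equal the true-score covariances, so only the own-variance terms attenuate.
True-score variance = [0.7²·6.6²·0.81 + 2.3²·10.1²·0.70] + 53.6613 = 395.032 + 53.6613 = 448.693.
Reliability = 448.693 / 614.639 = 0.7300.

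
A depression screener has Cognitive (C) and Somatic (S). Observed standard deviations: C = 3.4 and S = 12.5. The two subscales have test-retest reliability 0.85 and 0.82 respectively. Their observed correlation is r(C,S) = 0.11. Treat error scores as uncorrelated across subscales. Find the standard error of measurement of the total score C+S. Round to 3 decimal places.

5.464

Var(total) = 167.81 + 9.35 = 177.16.
True-score variance = 137.951 + 9.35 = 147.301, so reliability = 0.8315.
Error variance = 177.16 − 147.301 = 29.859; SEM = √29.859 = 5.464.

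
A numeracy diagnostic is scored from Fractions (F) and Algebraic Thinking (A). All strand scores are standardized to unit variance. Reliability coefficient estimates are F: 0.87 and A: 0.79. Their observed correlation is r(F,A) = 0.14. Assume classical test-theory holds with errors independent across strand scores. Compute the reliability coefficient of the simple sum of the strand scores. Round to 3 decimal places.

Var(F+A) = 2 + 2·[0.14] = 2 + 0.28 = 2.28.
Because errors are independent across components, Cov(Tᵢ,Tⱼ) = Cov(Xᵢ,Xⱼ); the off-diagonal part of the true-score variance is the same as above.
True-score variance = [0.87 + 0.79] + 0.28 = 1.66 + 0.28 = 1.94.
Reliability = 1.94 / 2.28 = 0.851.

0.851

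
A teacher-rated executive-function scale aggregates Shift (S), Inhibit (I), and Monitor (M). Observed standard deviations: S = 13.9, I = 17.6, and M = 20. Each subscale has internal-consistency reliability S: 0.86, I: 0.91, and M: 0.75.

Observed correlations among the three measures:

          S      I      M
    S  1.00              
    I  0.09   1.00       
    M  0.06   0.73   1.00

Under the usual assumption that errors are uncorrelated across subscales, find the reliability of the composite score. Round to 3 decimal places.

0.896

Var(S+I+M) = 13.9² + 17.6² + 20² + 2·[13.9·17.6·0.09 + 13.9·20·0.06 + 17.6·20·0.73] = 902.97 + 591.315 = 1494.29.
Because errors are independent across components, Cov(Tᵢ,Tⱼ) = Cov(Xᵢ,Xⱼ); the off-diagonal part of the true-score variance is the same as above.
True-score variance = [13.9²·0.86 + 17.6²·0.91 + 20²·0.75] + 591.315 = 748.042 + 591.315 = 1339.36.
Reliability = 1339.36 / 1494.29 = 0.896.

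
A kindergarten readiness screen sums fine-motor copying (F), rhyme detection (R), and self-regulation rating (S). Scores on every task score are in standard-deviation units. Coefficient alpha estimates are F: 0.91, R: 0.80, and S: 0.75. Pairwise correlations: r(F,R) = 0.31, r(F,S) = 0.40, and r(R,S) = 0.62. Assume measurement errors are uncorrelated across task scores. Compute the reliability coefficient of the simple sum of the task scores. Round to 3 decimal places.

0.905

Var(F+R+S) = 3 + 2·[0.31 + 0.40 + 0.62] = 3 + 2.66 = 5.66.
Because errors are independent across components, Cov(Tᵢ,Tⱼ) = Cov(Xᵢ,Xⱼ); the off-diagonal part of the true-score variance is the same as above.
True-score variance = [0.91 + 0.80 + 0.75] + 2.66 = 2.46 + 2.66 = 5.12.
Reliability = 5.12 / 5.66 = 0.905.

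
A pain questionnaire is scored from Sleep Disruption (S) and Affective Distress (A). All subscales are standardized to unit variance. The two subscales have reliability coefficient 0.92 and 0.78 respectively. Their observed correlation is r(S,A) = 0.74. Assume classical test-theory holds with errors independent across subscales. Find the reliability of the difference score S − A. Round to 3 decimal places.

0.423

Var(S−A) = 1 + 1 − 2·0.74 = 2 − 1.48 = 0.52.
With uncorrelated errors the cross-covariances are all true-score covariance, so they carry over unchanged; only the diagonal terms shrink to ρᵢσᵢ².
True-score variance = [0.92 + 0.78] − 1.48 = 1.7 − 1.48 = 0.22.
Reliability = 0.22 / 0.52 = 0.423.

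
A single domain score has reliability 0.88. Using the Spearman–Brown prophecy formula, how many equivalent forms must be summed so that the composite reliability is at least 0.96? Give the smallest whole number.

4

k ≥ ρ*(1−ρ₁)/(ρ₁(1−ρ*)) = 0.96·0.12 / (0.88·0.04) = 3.273.
Smallest integer k = 4.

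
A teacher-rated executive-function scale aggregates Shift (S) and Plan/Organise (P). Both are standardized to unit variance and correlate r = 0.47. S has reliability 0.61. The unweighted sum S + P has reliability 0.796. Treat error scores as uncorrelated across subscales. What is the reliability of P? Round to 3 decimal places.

0.790

Var(S+P) = 2 + 2·0.47 = 2.940.
True-score variance = ρ_S + ρ_P + 2·0.47, so 0.796 = (0.61 + ρ_P + 0.94) / 2.940.
ρ_P = 0.796·2.940 − 0.61 − 0.94 = 0.790.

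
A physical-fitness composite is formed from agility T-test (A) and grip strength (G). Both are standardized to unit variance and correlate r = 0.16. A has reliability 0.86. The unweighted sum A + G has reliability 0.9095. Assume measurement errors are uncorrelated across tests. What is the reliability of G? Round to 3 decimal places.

Var(A+G) = 2 + 2·0.16 = 2.320.
True-score variance = ρ_A + ρ_G + 2·0.16, so 0.9095 = (0.86 + ρ_G + 0.32) / 2.320.
ρ_G = 0.9095·2.320 − 0.86 − 0.32 = 0.930.

0.930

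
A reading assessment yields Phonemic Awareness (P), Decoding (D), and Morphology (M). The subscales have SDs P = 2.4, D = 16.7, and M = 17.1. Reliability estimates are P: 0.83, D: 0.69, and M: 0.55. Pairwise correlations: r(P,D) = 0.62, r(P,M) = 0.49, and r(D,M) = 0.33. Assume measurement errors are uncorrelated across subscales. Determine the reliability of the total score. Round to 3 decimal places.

0.744

Var(P+D+M) = 2.4² + 16.7² + 17.1² + 2·[2.4·16.7·0.62 + 2.4·17.1·0.49 + 16.7·17.1·0.33] = 577.06 + 278.395 = 855.455.
Because errors are independent across components, Cov(Tᵢ,Tⱼ) = Cov(Xᵢ,Xⱼ); the off-diagonal part of the true-score variance is the same as above.
True-score variance = [2.4²·0.83 + 16.7²·0.69 + 17.1²·0.55] + 278.395 = 358.04 + 278.395 = 636.435.
Reliability = 636.435 / 855.455 = 0.744.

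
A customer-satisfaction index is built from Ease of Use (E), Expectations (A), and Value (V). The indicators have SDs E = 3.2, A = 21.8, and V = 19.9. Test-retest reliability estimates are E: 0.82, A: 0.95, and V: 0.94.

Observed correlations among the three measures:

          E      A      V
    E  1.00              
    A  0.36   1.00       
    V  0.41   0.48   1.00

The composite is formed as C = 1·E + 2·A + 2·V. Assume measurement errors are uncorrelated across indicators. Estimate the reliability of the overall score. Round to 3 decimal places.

0.964

Var(C) = 3.2² + 2²·21.8² + 2²·19.9² + 2·[2·3.2·21.8·0.36 + 2·3.2·19.9·0.41 + 4·21.8·19.9·0.48] = 3495.24 + 1870.76 = 5366.
Under uncorrelated errors the observed covariances equal the true-score covariances, so only the own-variance terms attenuate.
True-score variance = [3.2²·0.82 + 2²·21.8²·0.95 + 2²·19.9²·0.94] + 1870.76 = 3303.31 + 1870.76 = 5174.06.
Reliability = 5174.06 / 5366 = 0.964.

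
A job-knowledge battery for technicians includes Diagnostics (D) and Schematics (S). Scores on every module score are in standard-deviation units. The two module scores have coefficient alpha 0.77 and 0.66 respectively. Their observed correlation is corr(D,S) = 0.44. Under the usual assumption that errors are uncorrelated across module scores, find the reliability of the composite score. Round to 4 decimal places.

0.8021

Var(D+S) = 2 + 2·[0.44] = 2 + 0.88 = 2.88.
With uncorrelated errors the cross-covariances are all true-score covariance, so they carry over unchanged; only the diagonal terms shrink to ρᵢσᵢ².
True-score variance = [0.77 + 0.66] + 0.88 = 1.43 + 0.88 = 2.31.
Reliability = 2.31 / 2.88 = 0.8021.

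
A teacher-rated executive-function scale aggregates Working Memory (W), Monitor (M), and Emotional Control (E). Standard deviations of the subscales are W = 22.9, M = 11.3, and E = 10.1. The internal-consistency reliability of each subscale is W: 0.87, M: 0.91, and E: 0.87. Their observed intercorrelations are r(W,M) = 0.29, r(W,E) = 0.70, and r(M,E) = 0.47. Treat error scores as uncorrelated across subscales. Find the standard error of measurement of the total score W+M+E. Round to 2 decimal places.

9.64

Var(total) = 754.11 + 581.175 = 1335.28.
True-score variance = 661.183 + 581.175 = 1242.36, so reliability = 0.9304.
Error variance = 1335.28 − 1242.36 = 92.9267; SEM = √92.9267 = 9.64.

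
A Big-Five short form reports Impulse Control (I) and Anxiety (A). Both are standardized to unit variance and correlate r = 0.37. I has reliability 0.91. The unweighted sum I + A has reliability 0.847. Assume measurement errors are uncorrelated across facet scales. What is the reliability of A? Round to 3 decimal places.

0.671

Var(I+A) = 2 + 2·0.37 = 2.740.
True-score variance = ρ_I + ρ_A + 2·0.37, so 0.847 = (0.91 + ρ_A + 0.74) / 2.740.
ρ_A = 0.847·2.740 − 0.91 − 0.74 = 0.671.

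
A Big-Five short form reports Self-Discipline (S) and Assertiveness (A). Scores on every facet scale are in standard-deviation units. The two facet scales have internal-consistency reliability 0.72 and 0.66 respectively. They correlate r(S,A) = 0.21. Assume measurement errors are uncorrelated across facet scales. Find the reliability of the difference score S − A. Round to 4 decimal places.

0.6076

Var(S−A) = 1 + 1 − 2·0.21 = 2 − 0.42 = 1.58.
With uncorrelated errors the cross-covariances are all true-score covariance, so they carry over unchanged; only the diagonal terms shrink to ρᵢσᵢ².
True-score variance = [0.72 + 0.66] − 0.42 = 1.38 − 0.42 = 0.96.
Reliability = 0.96 / 1.58 = 0.6076.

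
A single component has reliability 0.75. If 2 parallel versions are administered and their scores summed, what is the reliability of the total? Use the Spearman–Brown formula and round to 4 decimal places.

ρ_k = kρ / (1 + (k−1)ρ) = 2·0.75 / (1 + 1·0.75) = 1.500 / 1.750 = 0.8571.

0.8571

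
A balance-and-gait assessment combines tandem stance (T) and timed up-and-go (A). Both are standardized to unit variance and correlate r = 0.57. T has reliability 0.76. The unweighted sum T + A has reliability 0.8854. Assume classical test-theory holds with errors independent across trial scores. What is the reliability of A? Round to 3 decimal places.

0.880

Var(T+A) = 2 + 2·0.57 = 3.140.
True-score variance = ρ_T + ρ_A + 2·0.57, so 0.8854 = (0.76 + ρ_A + 1.14) / 3.140.
ρ_A = 0.8854·3.140 − 0.76 − 1.14 = 0.880.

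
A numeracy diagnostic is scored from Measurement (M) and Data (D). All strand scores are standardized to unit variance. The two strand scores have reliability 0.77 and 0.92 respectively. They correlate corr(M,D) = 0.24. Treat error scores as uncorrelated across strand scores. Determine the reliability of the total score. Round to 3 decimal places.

0.875

Var(M+D) = 2 + 2·[0.24] = 2 + 0.48 = 2.48.
Under uncorrelated errors the observed covariances equal the true-score covariances, so only the own-variance terms attenuate.
True-score variance = [0.77 + 0.92] + 0.48 = 1.69 + 0.48 = 2.17.
Reliability = 2.17 / 2.48 = 0.875.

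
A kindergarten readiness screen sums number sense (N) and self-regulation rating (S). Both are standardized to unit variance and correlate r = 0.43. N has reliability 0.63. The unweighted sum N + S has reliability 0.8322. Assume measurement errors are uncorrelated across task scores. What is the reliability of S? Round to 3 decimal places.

Var(N+S) = 2 + 2·0.43 = 2.860.
True-score variance = ρ_N + ρ_S + 2·0.43, so 0.8322 = (0.63 + ρ_S + 0.86) / 2.860.
ρ_S = 0.8322·2.860 − 0.63 − 0.86 = 0.890.

0.890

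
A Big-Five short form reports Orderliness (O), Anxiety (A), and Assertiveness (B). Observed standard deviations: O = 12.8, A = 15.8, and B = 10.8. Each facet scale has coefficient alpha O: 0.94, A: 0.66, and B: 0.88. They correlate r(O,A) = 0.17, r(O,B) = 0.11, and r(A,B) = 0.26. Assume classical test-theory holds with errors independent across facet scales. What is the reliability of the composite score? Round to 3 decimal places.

0.849

Var(O+A+B) = 12.8² + 15.8² + 10.8² + 2·[12.8·15.8·0.17 + 12.8·10.8·0.11 + 15.8·10.8·0.26] = 530.12 + 187.907 = 718.027.
With uncorrelated errors the cross-covariances are all true-score covariance, so they carry over unchanged; only the diagonal terms shrink to ρᵢσᵢ².
True-score variance = [12.8²·0.94 + 15.8²·0.66 + 10.8²·0.88] + 187.907 = 421.415 + 187.907 = 609.322.
Reliability = 609.322 / 718.027 = 0.849.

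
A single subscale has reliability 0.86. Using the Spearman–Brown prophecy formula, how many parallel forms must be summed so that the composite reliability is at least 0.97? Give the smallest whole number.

k ≥ ρ*(1−ρ₁)/(ρ₁(1−ρ*)) = 0.97·0.14 / (0.86·0.03) = 5.264.
Smallest integer k = 6.

6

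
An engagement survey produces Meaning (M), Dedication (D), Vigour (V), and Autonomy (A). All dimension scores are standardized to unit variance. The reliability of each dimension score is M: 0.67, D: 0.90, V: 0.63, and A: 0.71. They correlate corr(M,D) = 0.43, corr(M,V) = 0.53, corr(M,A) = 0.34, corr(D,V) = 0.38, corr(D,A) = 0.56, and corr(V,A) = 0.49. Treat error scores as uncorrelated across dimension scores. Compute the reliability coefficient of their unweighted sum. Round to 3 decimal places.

Var(M+D+V+A) = 4 + 2·[0.43 + 0.53 + 0.34 + 0.38 + 0.56 + 0.49] = 4 + 5.46 = 9.46.
Because errors are independent across components, Cov(Tᵢ,Tⱼ) = Cov(Xᵢ,Xⱼ); the off-diagonal part of the true-score variance is the same as above.
True-score variance = [0.67 + 0.90 + 0.63 + 0.71] + 5.46 = 2.91 + 5.46 = 8.37.
Reliability = 8.37 / 9.46 = 0.885.

0.885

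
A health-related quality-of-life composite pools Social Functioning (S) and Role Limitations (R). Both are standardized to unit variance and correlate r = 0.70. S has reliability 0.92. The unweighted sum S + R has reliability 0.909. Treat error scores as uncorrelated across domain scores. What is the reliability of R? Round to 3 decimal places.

Var(S+R) = 2 + 2·0.70 = 3.400.
True-score variance = ρ_S + ρ_R + 2·0.70, so 0.909 = (0.92 + ρ_R + 1.40) / 3.400.
ρ_R = 0.909·3.400 − 0.92 − 1.40 = 0.771.

0.771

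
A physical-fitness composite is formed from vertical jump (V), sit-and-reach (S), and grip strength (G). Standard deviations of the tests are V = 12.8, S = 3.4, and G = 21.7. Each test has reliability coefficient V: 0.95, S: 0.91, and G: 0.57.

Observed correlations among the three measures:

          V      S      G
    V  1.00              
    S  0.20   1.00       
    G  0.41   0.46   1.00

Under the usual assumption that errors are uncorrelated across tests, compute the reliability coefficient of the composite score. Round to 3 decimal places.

Var(V+S+G) = 12.8² + 3.4² + 21.7² + 2·[12.8·3.4·0.20 + 12.8·21.7·0.41 + 3.4·21.7·0.46] = 646.29 + 313.049 = 959.339.
Under uncorrelated errors the observed covariances equal the true-score covariances, so only the own-variance terms attenuate.
True-score variance = [12.8²·0.95 + 3.4²·0.91 + 21.7²·0.57] + 313.049 = 434.575 + 313.049 = 747.624.
Reliability = 747.624 / 959.339 = 0.779.

0.779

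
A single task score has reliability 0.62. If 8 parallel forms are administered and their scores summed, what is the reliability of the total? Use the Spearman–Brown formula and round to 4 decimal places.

0.9288

ρ_k = kρ / (1 + (k−1)ρ) = 8·0.62 / (1 + 7·0.62) = 4.960 / 5.340 = 0.9288.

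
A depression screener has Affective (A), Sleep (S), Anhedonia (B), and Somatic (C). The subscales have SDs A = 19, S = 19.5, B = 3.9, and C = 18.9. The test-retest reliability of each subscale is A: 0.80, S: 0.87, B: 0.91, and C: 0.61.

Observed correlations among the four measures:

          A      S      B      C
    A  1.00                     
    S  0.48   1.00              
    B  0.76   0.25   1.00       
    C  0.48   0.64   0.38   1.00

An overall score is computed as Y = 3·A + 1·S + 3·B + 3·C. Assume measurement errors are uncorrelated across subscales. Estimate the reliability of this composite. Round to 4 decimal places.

Var(Y) = 3²·19² + 19.5² + 3²·3.9² + 3²·18.9² + 2·[3·19·19.5·0.48 + 9·19·3.9·0.76 + 9·19·18.9·0.48 + 3·19.5·3.9·0.25 + 3·19.5·18.9·0.64 + 9·3.9·18.9·0.38] = 6981.03 + 7216.84 = 14197.9.
Under uncorrelated errors the observed covariances equal the true-score covariances, so only the own-variance terms attenuate.
True-score variance = [3²·19²·0.80 + 19.5²·0.87 + 3²·3.9²·0.91 + 3²·18.9²·0.61] + 7216.84 = 5015.67 + 7216.84 = 12232.5.
Reliability = 12232.5 / 14197.9 = 0.8616.

0.8616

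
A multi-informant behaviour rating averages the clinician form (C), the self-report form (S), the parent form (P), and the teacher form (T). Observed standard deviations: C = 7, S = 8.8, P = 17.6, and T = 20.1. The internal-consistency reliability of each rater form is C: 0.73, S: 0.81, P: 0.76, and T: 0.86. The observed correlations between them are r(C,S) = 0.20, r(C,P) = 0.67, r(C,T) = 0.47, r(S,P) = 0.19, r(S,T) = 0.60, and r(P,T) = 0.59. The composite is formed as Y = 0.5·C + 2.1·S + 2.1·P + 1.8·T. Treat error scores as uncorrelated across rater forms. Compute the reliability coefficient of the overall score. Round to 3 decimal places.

Var(Y) = 0.5²·7² + 2.1²·8.8² + 2.1²·17.6² + 1.8²·20.1² + 2·[1.05·7·8.8·0.20 + 1.05·7·17.6·0.67 + 0.9·7·20.1·0.47 + 4.41·8.8·17.6·0.19 + 3.78·8.8·20.1·0.60 + 3.78·17.6·20.1·0.59] = 3028.79 + 2958.03 = 5986.83.
Under uncorrelated errors the observed covariances equal the true-score covariances, so only the own-variance terms attenuate.
True-score variance = [0.5²·7²·0.73 + 2.1²·8.8²·0.81 + 2.1²·17.6²·0.76 + 1.8²·20.1²·0.86] + 2958.03 = 2449.49 + 2958.03 = 5407.52.
Reliability = 5407.52 / 5986.83 = 0.903.

0.903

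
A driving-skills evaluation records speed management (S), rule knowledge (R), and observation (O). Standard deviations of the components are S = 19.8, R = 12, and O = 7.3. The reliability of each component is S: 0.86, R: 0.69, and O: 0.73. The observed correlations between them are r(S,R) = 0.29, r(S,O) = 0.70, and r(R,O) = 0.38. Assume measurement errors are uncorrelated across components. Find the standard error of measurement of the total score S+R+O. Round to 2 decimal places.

Var(total) = 589.33 + 406.74 = 996.07.
True-score variance = 475.416 + 406.74 = 882.156, so reliability = 0.8856.
Error variance = 996.07 − 882.156 = 113.914; SEM = √113.914 = 10.67.

10.67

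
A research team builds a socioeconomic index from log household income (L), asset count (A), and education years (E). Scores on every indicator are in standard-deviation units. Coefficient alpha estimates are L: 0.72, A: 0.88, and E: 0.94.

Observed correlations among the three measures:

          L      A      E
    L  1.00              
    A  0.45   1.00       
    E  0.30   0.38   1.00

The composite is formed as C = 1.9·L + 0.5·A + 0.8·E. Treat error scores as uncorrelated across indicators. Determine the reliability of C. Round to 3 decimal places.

0.836

Var(C) = 1.9² + 0.5² + 0.8² + 2·[0.95·0.45 + 1.52·0.30 + 0.4·0.38] = 4.5 + 2.071 = 6.571.
Under uncorrelated errors the observed covariances equal the true-score covariances, so only the own-variance terms attenuate.
True-score variance = [1.9²·0.72 + 0.5²·0.88 + 0.8²·0.94] + 2.071 = 3.4208 + 2.071 = 5.4918.
Reliability = 5.4918 / 6.571 = 0.836.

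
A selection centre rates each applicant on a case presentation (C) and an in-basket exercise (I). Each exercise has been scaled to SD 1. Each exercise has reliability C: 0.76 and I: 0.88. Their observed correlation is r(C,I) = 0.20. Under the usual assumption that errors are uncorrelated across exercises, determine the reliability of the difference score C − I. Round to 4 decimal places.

0.7750

Var(C−I) = 1 + 1 − 2·0.20 = 2 − 0.4 = 1.6.
Because errors are independent across components, Cov(Tᵢ,Tⱼ) = Cov(Xᵢ,Xⱼ); the off-diagonal part of the true-score variance is the same as above.
True-score variance = [0.76 + 0.88] − 0.4 = 1.64 − 0.4 = 1.24.
Reliability = 1.24 / 1.6 = 0.7750.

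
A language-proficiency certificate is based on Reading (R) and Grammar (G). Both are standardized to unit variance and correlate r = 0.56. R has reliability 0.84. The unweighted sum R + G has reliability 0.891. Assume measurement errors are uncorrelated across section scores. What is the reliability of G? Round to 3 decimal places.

0.820

Var(R+G) = 2 + 2·0.56 = 3.120.
True-score variance = ρ_R + ρ_G + 2·0.56, so 0.891 = (0.84 + ρ_G + 1.12) / 3.120.
ρ_G = 0.891·3.120 − 0.84 − 1.12 = 0.820.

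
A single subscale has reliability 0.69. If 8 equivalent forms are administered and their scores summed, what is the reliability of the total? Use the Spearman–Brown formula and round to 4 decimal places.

0.9468

ρ_k = kρ / (1 + (k−1)ρ) = 8·0.69 / (1 + 7·0.69) = 5.520 / 5.830 = 0.9468.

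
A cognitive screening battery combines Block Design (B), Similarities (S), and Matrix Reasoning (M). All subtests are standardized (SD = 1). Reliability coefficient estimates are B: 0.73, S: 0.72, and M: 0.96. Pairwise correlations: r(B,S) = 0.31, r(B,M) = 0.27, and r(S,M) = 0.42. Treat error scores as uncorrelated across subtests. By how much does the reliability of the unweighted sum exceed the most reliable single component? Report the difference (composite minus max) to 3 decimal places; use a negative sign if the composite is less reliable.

Var(sum) = 3 + 2 = 5; true-score variance = 2.41 + 2 = 4.41; composite reliability = 0.8820.
Max component reliability = 0.9600.
Difference = 0.8820 − 0.9600 = -0.078.

-0.078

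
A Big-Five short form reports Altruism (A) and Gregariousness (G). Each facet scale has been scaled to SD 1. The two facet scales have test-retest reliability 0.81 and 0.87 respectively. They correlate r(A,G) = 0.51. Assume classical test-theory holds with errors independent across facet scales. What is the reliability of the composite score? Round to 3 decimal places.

Var(A+G) = 2 + 2·[0.51] = 2 + 1.02 = 3.02.
With uncorrelated errors the cross-covariances are all true-score covariance, so they carry over unchanged; only the diagonal terms shrink to ρᵢσᵢ².
True-score variance = [0.81 + 0.87] + 1.02 = 1.68 + 1.02 = 2.7.
Reliability = 2.7 / 3.02 = 0.894.

0.894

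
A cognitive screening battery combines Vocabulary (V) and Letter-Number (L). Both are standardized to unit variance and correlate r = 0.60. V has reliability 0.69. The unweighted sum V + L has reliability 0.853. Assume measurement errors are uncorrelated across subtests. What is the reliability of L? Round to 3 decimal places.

0.840

Var(V+L) = 2 + 2·0.60 = 3.200.
True-score variance = ρ_V + ρ_L + 2·0.60, so 0.853 = (0.69 + ρ_L + 1.20) / 3.200.
ρ_L = 0.853·3.200 − 0.69 − 1.20 = 0.840.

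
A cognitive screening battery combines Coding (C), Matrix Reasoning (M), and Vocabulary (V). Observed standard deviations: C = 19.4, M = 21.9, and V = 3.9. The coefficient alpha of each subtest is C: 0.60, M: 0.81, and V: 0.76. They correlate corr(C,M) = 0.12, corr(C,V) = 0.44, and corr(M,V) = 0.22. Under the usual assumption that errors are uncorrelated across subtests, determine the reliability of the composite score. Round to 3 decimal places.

0.772

Var(C+M+V) = 19.4² + 21.9² + 3.9² + 2·[19.4·21.9·0.12 + 19.4·3.9·0.44 + 21.9·3.9·0.22] = 871.18 + 206.128 = 1077.31.
Because errors are independent across components, Cov(Tᵢ,Tⱼ) = Cov(Xᵢ,Xⱼ); the off-diagonal part of the true-score variance is the same as above.
True-score variance = [19.4²·0.60 + 21.9²·0.81 + 3.9²·0.76] + 206.128 = 625.86 + 206.128 = 831.987.
Reliability = 831.987 / 1077.31 = 0.772.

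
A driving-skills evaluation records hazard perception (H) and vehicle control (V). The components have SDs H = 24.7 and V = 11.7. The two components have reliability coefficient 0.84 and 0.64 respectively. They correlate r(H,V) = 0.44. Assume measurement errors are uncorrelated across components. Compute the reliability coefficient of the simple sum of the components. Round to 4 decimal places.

0.8533

Var(H+V) = 24.7² + 11.7² + 2·[24.7·11.7·0.44] = 746.98 + 254.311 = 1001.29.
With uncorrelated errors the cross-covariances are all true-score covariance, so they carry over unchanged; only the diagonal terms shrink to ρᵢσᵢ².
True-score variance = [24.7²·0.84 + 11.7²·0.64] + 254.311 = 600.085 + 254.311 = 854.396.
Reliability = 854.396 / 1001.29 = 0.8533.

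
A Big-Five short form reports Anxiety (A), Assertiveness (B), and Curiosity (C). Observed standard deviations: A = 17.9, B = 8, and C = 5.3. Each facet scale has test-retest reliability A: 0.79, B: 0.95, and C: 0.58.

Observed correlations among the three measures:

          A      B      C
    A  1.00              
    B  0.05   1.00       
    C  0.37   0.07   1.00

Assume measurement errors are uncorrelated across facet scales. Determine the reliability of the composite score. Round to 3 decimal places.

0.836

Var(A+B+C) = 17.9² + 8² + 5.3² + 2·[17.9·8·0.05 + 17.9·5.3·0.37 + 8·5.3·0.07] = 412.5 + 90.4598 = 502.96.
Under uncorrelated errors the observed covariances equal the true-score covariances, so only the own-variance terms attenuate.
True-score variance = [17.9²·0.79 + 8²·0.95 + 5.3²·0.58] + 90.4598 = 330.216 + 90.4598 = 420.676.
Reliability = 420.676 / 502.96 = 0.836.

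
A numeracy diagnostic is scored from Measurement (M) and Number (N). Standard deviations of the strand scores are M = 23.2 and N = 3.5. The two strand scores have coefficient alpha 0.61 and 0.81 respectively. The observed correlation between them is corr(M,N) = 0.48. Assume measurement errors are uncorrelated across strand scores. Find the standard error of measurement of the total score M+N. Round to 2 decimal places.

Var(total) = 550.49 + 77.952 = 628.442.
True-score variance = 338.249 + 77.952 = 416.201, so reliability = 0.6623.
Error variance = 628.442 − 416.201 = 212.241; SEM = √212.241 = 14.57.

14.57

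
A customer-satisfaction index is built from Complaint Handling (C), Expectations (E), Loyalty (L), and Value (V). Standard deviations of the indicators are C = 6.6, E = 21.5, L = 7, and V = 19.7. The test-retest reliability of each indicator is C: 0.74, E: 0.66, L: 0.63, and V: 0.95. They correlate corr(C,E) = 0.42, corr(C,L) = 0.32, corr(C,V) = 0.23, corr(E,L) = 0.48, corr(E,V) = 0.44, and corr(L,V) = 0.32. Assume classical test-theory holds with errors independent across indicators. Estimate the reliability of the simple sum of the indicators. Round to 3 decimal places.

Var(C+E+L+V) = 6.6² + 21.5² + 7² + 19.7² + 2·[6.6·21.5·0.42 + 6.6·7·0.32 + 6.6·19.7·0.23 + 21.5·7·0.48 + 21.5·19.7·0.44 + 7·19.7·0.32] = 942.9 + 814.033 = 1756.93.
With uncorrelated errors the cross-covariances are all true-score covariance, so they carry over unchanged; only the diagonal terms shrink to ρᵢσᵢ².
True-score variance = [6.6²·0.74 + 21.5²·0.66 + 7²·0.63 + 19.7²·0.95] + 814.033 = 736.875 + 814.033 = 1550.91.
Reliability = 1550.91 / 1756.93 = 0.883.

0.883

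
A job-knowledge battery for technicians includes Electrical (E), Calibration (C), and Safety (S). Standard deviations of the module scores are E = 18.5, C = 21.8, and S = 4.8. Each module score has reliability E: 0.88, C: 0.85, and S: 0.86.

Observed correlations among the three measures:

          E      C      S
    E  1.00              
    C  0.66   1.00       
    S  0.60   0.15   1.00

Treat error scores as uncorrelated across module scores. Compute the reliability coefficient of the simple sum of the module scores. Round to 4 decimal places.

0.9235

Var(E+C+S) = 18.5² + 21.8² + 4.8² + 2·[18.5·21.8·0.66 + 18.5·4.8·0.60 + 21.8·4.8·0.15] = 840.53 + 670.308 = 1510.84.
Because errors are independent across components, Cov(Tᵢ,Tⱼ) = Cov(Xᵢ,Xⱼ); the off-diagonal part of the true-score variance is the same as above.
True-score variance = [18.5²·0.88 + 21.8²·0.85 + 4.8²·0.86] + 670.308 = 724.948 + 670.308 = 1395.26.
Reliability = 1395.26 / 1510.84 = 0.9235.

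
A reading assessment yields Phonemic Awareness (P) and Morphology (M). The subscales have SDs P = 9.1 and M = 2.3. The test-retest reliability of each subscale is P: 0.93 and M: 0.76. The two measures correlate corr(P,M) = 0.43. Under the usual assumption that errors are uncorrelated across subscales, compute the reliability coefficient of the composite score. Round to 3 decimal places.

Var(P+M) = 9.1² + 2.3² + 2·[9.1·2.3·0.43] = 88.1 + 17.9998 = 106.1.
Because errors are independent across components, Cov(Tᵢ,Tⱼ) = Cov(Xᵢ,Xⱼ); the off-diagonal part of the true-score variance is the same as above.
True-score variance = [9.1²·0.93 + 2.3²·0.76] + 17.9998 = 81.0337 + 17.9998 = 99.0335.
Reliability = 99.0335 / 106.1 = 0.933.

0.933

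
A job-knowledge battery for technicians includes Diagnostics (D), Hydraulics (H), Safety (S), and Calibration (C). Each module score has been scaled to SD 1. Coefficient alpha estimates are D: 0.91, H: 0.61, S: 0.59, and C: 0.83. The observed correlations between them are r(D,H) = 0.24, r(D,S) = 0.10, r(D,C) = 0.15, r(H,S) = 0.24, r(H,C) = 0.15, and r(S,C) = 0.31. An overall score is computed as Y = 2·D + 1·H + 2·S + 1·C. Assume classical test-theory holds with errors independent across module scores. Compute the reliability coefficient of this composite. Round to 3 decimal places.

Var(Y) = 2² + 1 + 2² + 1 + 2·[2·0.24 + 4·0.10 + 2·0.15 + 2·0.24 + 0.15 + 2·0.31] = 10 + 4.86 = 14.86.
With uncorrelated errors the cross-covariances are all true-score covariance, so they carry over unchanged; only the diagonal terms shrink to ρᵢσᵢ².
True-score variance = [2²·0.91 + 0.61 + 2²·0.59 + 0.83] + 4.86 = 7.44 + 4.86 = 12.3.
Reliability = 12.3 / 14.86 = 0.828.

0.828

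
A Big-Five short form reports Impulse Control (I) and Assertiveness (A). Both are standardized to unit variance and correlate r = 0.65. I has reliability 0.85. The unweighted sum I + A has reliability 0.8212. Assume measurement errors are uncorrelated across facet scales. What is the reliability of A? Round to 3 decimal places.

0.560

Var(I+A) = 2 + 2·0.65 = 3.300.
True-score variance = ρ_I + ρ_A + 2·0.65, so 0.8212 = (0.85 + ρ_A + 1.30) / 3.300.
ρ_A = 0.8212·3.300 − 0.85 − 1.30 = 0.560.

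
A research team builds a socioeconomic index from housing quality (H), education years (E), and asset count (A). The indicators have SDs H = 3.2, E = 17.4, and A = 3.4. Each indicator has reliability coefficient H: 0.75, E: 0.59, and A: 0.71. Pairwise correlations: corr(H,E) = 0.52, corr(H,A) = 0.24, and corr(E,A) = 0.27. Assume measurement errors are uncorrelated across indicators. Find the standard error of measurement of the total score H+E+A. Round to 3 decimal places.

Var(total) = 324.56 + 95.076 = 419.636.
True-score variance = 194.516 + 95.076 = 289.592, so reliability = 0.6901.
Error variance = 419.636 − 289.592 = 130.044; SEM = √130.044 = 11.404.

11.404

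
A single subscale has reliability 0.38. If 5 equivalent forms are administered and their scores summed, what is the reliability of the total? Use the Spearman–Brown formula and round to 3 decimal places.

ρ_k = kρ / (1 + (k−1)ρ) = 5·0.38 / (1 + 4·0.38) = 1.900 / 2.520 = 0.754.

0.754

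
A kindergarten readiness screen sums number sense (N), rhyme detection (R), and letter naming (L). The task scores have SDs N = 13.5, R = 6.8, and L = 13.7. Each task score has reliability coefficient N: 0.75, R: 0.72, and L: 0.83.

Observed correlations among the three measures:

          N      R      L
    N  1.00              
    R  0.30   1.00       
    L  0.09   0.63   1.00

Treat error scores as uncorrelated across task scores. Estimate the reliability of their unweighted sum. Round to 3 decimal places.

0.855

Var(N+R+L) = 13.5² + 6.8² + 13.7² + 2·[13.5·6.8·0.30 + 13.5·13.7·0.09 + 6.8·13.7·0.63] = 416.18 + 205.753 = 621.933.
With uncorrelated errors the cross-covariances are all true-score covariance, so they carry over unchanged; only the diagonal terms shrink to ρᵢσᵢ².
True-score variance = [13.5²·0.75 + 6.8²·0.72 + 13.7²·0.83] + 205.753 = 325.763 + 205.753 = 531.516.
Reliability = 531.516 / 621.933 = 0.855.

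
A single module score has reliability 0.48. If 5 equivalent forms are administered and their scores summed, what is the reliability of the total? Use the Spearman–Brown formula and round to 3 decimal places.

ρ_k = kρ / (1 + (k−1)ρ) = 5·0.48 / (1 + 4·0.48) = 2.400 / 2.920 = 0.822.

0.822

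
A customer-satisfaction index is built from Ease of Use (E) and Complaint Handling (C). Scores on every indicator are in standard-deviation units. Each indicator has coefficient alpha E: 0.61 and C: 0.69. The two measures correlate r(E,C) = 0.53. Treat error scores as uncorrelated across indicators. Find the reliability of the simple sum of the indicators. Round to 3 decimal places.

Var(E+C) = 2 + 2·[0.53] = 2 + 1.06 = 3.06.
Under uncorrelated errors the observed covariances equal the true-score covariances, so only the own-variance terms attenuate.
True-score variance = [0.61 + 0.69] + 1.06 = 1.3 + 1.06 = 2.36.
Reliability = 2.36 / 3.06 = 0.771.

0.771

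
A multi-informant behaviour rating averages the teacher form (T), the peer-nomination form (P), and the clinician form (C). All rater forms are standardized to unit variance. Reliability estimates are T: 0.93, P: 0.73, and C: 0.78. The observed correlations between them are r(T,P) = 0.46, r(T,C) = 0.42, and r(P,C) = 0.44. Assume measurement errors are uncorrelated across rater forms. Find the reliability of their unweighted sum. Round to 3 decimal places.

Var(T+P+C) = 3 + 2·[0.46 + 0.42 + 0.44] = 3 + 2.64 = 5.64.
Because errors are independent across components, Cov(Tᵢ,Tⱼ) = Cov(Xᵢ,Xⱼ); the off-diagonal part of the true-score variance is the same as above.
True-score variance = [0.93 + 0.73 + 0.78] + 2.64 = 2.44 + 2.64 = 5.08.
Reliability = 5.08 / 5.64 = 0.901.

0.901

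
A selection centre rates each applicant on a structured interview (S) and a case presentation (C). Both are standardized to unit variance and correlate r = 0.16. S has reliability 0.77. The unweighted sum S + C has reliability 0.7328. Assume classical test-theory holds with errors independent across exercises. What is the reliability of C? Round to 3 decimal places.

Var(S+C) = 2 + 2·0.16 = 2.320.
True-score variance = ρ_S + ρ_C + 2·0.16, so 0.7328 = (0.77 + ρ_C + 0.32) / 2.320.
ρ_C = 0.7328·2.320 − 0.77 − 0.32 = 0.610.

0.610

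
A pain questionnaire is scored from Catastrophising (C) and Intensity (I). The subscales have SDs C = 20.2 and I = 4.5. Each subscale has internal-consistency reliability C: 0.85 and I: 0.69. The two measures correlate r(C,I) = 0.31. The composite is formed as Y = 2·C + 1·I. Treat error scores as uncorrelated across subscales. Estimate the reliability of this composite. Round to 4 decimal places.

0.8577

Var(Y) = 2²·20.2² + 4.5² + 2·[2·20.2·4.5·0.31] = 1652.41 + 112.716 = 1765.13.
With uncorrelated errors the cross-covariances are all true-score covariance, so they carry over unchanged; only the diagonal terms shrink to ρᵢσᵢ².
True-score variance = [2²·20.2²·0.85 + 4.5²·0.69] + 112.716 = 1401.31 + 112.716 = 1514.02.
Reliability = 1514.02 / 1765.13 = 0.8577.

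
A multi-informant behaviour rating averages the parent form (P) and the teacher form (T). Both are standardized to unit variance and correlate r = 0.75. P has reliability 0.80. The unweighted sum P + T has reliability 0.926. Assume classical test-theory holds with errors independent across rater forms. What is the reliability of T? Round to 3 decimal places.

0.941

Var(P+T) = 2 + 2·0.75 = 3.500.
True-score variance = ρ_P + ρ_T + 2·0.75, so 0.926 = (0.80 + ρ_T + 1.50) / 3.500.
ρ_T = 0.926·3.500 − 0.80 − 1.50 = 0.941.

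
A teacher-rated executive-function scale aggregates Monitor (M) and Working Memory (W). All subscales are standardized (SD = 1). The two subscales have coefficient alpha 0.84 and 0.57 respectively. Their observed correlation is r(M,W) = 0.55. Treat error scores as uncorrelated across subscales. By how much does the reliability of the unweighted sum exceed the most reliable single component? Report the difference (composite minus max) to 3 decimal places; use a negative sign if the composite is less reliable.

Var(sum) = 2 + 1.1 = 3.1; true-score variance = 1.41 + 1.1 = 2.51; composite reliability = 0.8097.
Max component reliability = 0.8400.
Difference = 0.8097 − 0.8400 = -0.030.

-0.030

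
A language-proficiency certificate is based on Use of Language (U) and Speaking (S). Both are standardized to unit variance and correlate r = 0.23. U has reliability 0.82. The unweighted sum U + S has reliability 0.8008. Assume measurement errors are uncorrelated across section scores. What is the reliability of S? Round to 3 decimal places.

Var(U+S) = 2 + 2·0.23 = 2.460.
True-score variance = ρ_U + ρ_S + 2·0.23, so 0.8008 = (0.82 + ρ_S + 0.46) / 2.460.
ρ_S = 0.8008·2.460 − 0.82 − 0.46 = 0.690.

0.690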